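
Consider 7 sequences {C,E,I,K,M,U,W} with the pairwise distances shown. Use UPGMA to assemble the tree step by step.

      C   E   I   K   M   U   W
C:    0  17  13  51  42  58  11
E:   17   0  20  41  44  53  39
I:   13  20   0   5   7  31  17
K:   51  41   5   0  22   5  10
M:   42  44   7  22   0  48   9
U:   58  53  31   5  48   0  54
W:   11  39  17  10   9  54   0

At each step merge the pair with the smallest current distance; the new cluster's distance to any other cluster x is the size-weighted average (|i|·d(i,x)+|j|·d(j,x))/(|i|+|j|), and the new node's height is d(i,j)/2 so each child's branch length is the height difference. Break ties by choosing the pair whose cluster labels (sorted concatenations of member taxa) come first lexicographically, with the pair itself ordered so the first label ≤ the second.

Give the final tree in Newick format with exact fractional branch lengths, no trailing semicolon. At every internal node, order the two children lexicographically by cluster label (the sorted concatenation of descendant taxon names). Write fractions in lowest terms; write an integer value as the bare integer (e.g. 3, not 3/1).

step 1: merge (I,K) at d=5; branch lengths I→5/2, K→5/2; new cluster IK
  updated: d(C,IK)=32, d(E,IK)=61/2, d(IK,M)=29/2, d(IK,U)=18, d(IK,W)=27/2
step 2: merge (M,W) at d=9; branch lengths M→9/2, W→9/2; new cluster MW
  updated: d(C,MW)=53/2, d(E,MW)=83/2, d(IK,MW)=14, d(MW,U)=51
step 3: merge (IK,MW) at d=14; branch lengths IK→9/2, MW→5/2; new cluster IKMW
  updated: d(C,IKMW)=117/4, d(E,IKMW)=36, d(IKMW,U)=69/2
step 4: merge (C,E) at d=17; branch lengths C→17/2, E→17/2; new cluster CE
  updated: d(CE,IKMW)=261/8, d(CE,U)=111/2
step 5: merge (CE,IKMW) at d=261/8; branch lengths CE→125/16, IKMW→149/16; new cluster CEIKMW
  updated: d(CEIKMW,U)=83/2
step 6: merge (CEIKMW,U) at d=83/2; branch lengths CEIKMW→71/16, U→83/4; new cluster CEIKMUW
final tree: (((C:17/2,E:17/2):125/16,((I:5/2,K:5/2):9/2,(M:9/2,W:9/2):5/2):149/16):71/16,U:83/4)
total length: 1285/16

(((C:17/2,E:17/2):125/16,((I:5/2,K:5/2):9/2,(M:9/2,W:9/2):5/2):149/16):71/16,U:83/4)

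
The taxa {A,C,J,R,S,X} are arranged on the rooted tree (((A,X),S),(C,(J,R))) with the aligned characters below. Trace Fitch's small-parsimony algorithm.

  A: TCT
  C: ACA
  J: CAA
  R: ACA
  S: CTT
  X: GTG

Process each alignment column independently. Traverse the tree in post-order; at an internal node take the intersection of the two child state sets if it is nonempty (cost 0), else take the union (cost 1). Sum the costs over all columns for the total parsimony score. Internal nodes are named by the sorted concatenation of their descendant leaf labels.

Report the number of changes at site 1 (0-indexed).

AX@0: {T} ∪ {G} = {G,T} (union, +1)
ASX@0: {G,T} ∪ {C} = {C,G,T} (union, +1)
JR@0: {C} ∪ {A} = {A,C} (union, +1)
CJR@0: {A} ∩ {A,C} = {A} (intersection, +0)
ACJRSX@0: {C,G,T} ∪ {A} = {A,C,G,T} (union, +1)
AX@1: {C} ∪ {T} = {C,T} (union, +1)
ASX@1: {C,T} ∩ {T} = {T} (intersection, +0)
JR@1: {A} ∪ {C} = {A,C} (union, +1)
CJR@1: {C} ∩ {A,C} = {C} (intersection, +0)
ACJRSX@1: {T} ∪ {C} = {C,T} (union, +1)
AX@2: {T} ∪ {G} = {G,T} (union, +1)
ASX@2: {G,T} ∩ {T} = {T} (intersection, +0)
JR@2: {A} ∩ {A} = {A} (intersection, +0)
CJR@2: {A} ∩ {A} = {A} (intersection, +0)
ACJRSX@2: {T} ∪ {A} = {A,T} (union, +1)
per-site changes: [4, 3, 2]; total = 9

3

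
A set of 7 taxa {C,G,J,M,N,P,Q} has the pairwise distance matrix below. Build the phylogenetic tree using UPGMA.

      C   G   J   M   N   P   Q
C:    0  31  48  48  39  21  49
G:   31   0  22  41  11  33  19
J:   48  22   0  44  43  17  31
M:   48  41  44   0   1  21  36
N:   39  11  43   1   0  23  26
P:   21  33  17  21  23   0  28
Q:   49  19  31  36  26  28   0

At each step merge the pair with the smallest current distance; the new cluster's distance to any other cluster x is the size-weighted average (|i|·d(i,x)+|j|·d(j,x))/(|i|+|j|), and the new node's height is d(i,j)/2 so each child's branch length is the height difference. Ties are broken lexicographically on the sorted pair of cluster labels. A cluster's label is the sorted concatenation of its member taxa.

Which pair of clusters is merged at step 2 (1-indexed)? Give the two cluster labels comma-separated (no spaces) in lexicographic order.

step 1: merge (M,N) at d=1; branch lengths M→1/2, N→1/2; new cluster MN
  updated: d(C,MN)=87/2, d(G,MN)=26, d(J,MN)=87/2, d(MN,P)=22, d(MN,Q)=31
step 2: merge (J,P) at d=17; branch lengths J→17/2, P→17/2; new cluster JP
  updated: d(C,JP)=69/2, d(G,JP)=55/2, d(JP,MN)=131/4, d(JP,Q)=59/2
step 3: merge (G,Q) at d=19; branch lengths G→19/2, Q→19/2; new cluster GQ
  updated: d(C,GQ)=40, d(GQ,JP)=57/2, d(GQ,MN)=57/2
step 4: merge (GQ,JP) at d=57/2; branch lengths GQ→19/4, JP→23/4; new cluster GJPQ
  updated: d(C,GJPQ)=149/4, d(GJPQ,MN)=245/8
step 5: merge (GJPQ,MN) at d=245/8; branch lengths GJPQ→17/16, MN→237/16; new cluster GJMNPQ
  updated: d(C,GJMNPQ)=118/3
step 6: merge (C,GJMNPQ) at d=118/3; branch lengths C→59/3, GJMNPQ→209/48; new cluster CGJMNPQ
final tree: (C:59/3,(((G:19/2,Q:19/2):19/4,(J:17/2,P:17/2):23/4):17/16,(M:1/2,N:1/2):237/16):209/48)
total length: 4195/48

J,P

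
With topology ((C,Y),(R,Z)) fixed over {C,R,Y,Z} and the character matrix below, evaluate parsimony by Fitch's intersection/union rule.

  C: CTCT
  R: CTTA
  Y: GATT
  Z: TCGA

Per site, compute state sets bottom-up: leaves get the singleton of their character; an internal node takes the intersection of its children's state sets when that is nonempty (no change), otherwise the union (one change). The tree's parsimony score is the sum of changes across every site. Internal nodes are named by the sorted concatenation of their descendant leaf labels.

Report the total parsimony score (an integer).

7

[col 0] CY: children C:{C}, Y:{G} ∪→ {C,G}; cost 1
[col 0] RZ: children R:{C}, Z:{T} ∪→ {C,T}; cost 1
[col 0] CRYZ: children CY:{C,G}, RZ:{C,T} ∩→ {C}; cost 0
[col 1] CY: children C:{T}, Y:{A} ∪→ {A,T}; cost 1
[col 1] RZ: children R:{T}, Z:{C} ∪→ {C,T}; cost 1
[col 1] CRYZ: children CY:{A,T}, RZ:{C,T} ∩→ {T}; cost 0
[col 2] CY: children C:{C}, Y:{T} ∪→ {C,T}; cost 1
[col 2] RZ: children R:{T}, Z:{G} ∪→ {G,T}; cost 1
[col 2] CRYZ: children CY:{C,T}, RZ:{G,T} ∩→ {T}; cost 0
[col 3] CY: children C:{T}, Y:{T} ∩→ {T}; cost 0
[col 3] RZ: children R:{A}, Z:{A} ∩→ {A}; cost 0
[col 3] CRYZ: children CY:{T}, RZ:{A} ∪→ {A,T}; cost 1
per-site changes: [2, 2, 2, 1]; total = 7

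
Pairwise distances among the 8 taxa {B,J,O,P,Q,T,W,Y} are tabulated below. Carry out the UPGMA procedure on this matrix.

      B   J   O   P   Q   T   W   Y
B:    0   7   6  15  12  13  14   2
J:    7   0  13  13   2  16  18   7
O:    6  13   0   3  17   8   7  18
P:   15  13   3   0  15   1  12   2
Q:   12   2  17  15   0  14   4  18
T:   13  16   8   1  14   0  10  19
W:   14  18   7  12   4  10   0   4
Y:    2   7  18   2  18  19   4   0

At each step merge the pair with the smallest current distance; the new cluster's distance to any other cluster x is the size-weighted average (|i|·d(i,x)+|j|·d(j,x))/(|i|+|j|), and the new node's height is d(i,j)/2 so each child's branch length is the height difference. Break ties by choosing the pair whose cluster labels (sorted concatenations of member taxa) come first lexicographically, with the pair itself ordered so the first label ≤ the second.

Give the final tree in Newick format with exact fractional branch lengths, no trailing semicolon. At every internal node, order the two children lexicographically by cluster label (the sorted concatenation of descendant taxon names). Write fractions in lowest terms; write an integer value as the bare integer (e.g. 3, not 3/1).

step 1: merge (P,T) at d=1; branch lengths P→1/2, T→1/2; new cluster PT
  updated: d(B,PT)=14, d(J,PT)=29/2, d(O,PT)=11/2, d(PT,Q)=29/2, d(PT,W)=11, d(PT,Y)=21/2
step 2: merge (B,Y) at d=2; branch lengths B→1, Y→1; new cluster BY
  updated: d(BY,J)=7, d(BY,O)=12, d(BY,PT)=49/4, d(BY,Q)=15, d(BY,W)=9
step 3: merge (J,Q) at d=2; branch lengths J→1, Q→1; new cluster JQ
  updated: d(BY,JQ)=11, d(JQ,O)=15, d(JQ,PT)=29/2, d(JQ,W)=11
step 4: merge (O,PT) at d=11/2; branch lengths O→11/4, PT→9/4; new cluster OPT
  updated: d(BY,OPT)=73/6, d(JQ,OPT)=44/3, d(OPT,W)=29/3
step 5: merge (BY,W) at d=9; branch lengths BY→7/2, W→9/2; new cluster BWY
  updated: d(BWY,JQ)=11, d(BWY,OPT)=34/3
step 6: merge (BWY,JQ) at d=11; branch lengths BWY→1, JQ→9/2; new cluster BJQWY
  updated: d(BJQWY,OPT)=38/3
step 7: merge (BJQWY,OPT) at d=38/3; branch lengths BJQWY→5/6, OPT→43/12; new cluster BJOPQTWY
final tree: ((((B:1,Y:1):7/2,W:9/2):1,(J:1,Q:1):9/2):5/6,(O:11/4,(P:1/2,T:1/2):9/4):43/12)
total length: 335/12

((((B:1,Y:1):7/2,W:9/2):1,(J:1,Q:1):9/2):5/6,(O:11/4,(P:1/2,T:1/2):9/4):43/12)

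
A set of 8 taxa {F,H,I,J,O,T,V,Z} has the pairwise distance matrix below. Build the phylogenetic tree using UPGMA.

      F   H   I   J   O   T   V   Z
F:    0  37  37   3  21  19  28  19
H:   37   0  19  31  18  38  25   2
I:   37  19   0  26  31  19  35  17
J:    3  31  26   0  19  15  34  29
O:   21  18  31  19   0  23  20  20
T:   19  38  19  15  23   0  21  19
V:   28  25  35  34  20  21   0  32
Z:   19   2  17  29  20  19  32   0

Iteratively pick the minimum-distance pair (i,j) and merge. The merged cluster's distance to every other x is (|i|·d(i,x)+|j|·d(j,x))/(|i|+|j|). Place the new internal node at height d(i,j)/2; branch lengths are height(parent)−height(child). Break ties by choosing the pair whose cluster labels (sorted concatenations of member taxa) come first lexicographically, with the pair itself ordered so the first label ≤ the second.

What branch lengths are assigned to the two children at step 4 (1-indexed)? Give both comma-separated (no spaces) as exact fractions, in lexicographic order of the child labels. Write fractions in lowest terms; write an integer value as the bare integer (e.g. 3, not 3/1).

8,9

iteration 1: select H,Z (d=2); attach at lengths (1, 1); label the merged cluster HZ
  updated: d(F,HZ)=28, d(HZ,I)=18, d(HZ,J)=30, d(HZ,O)=19, d(HZ,T)=57/2, d(HZ,V)=57/2
iteration 2: select F,J (d=3); attach at lengths (3/2, 3/2); label the merged cluster FJ
  updated: d(FJ,HZ)=29, d(FJ,I)=63/2, d(FJ,O)=20, d(FJ,T)=17, d(FJ,V)=31
iteration 3: select FJ,T (d=17); attach at lengths (7, 17/2); label the merged cluster FJT
  updated: d(FJT,HZ)=173/6, d(FJT,I)=82/3, d(FJT,O)=21, d(FJT,V)=83/3
iteration 4: select HZ,I (d=18); attach at lengths (8, 9); label the merged cluster HIZ
  updated: d(FJT,HIZ)=85/3, d(HIZ,O)=23, d(HIZ,V)=92/3
iteration 5: select O,V (d=20); attach at lengths (10, 10); label the merged cluster OV
  updated: d(FJT,OV)=73/3, d(HIZ,OV)=161/6
iteration 6: select FJT,OV (d=73/3); attach at lengths (11/3, 13/6); label the merged cluster FJOTV
  updated: d(FJOTV,HIZ)=416/15
iteration 7: select FJOTV,HIZ (d=416/15); attach at lengths (17/10, 73/15); label the merged cluster FHIJOTVZ
final tree: ((((F:3/2,J:3/2):7,T:17/2):11/3,(O:10,V:10):13/6):17/10,((H:1,Z:1):8,I:9):73/15)
total length: 699/10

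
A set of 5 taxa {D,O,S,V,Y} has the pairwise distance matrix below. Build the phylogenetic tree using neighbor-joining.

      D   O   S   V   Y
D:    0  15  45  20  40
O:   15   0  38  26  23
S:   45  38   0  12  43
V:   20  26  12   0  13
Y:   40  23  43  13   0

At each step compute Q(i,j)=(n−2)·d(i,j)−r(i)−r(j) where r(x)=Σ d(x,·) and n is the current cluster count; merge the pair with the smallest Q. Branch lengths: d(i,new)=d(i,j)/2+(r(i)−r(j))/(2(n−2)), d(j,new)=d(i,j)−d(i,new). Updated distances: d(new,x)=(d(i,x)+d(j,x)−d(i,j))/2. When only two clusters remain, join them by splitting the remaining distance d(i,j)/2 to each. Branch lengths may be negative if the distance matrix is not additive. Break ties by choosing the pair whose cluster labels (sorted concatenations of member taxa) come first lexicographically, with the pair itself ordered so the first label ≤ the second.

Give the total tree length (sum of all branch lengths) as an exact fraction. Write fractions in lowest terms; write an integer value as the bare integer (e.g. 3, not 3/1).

1. join D+O (d=15, Q=-177) ⇒ DO; edges |D|=21/2, |O|=9/2
  updated: d(DO,S)=34, d(DO,V)=31/2, d(DO,Y)=24
2. join DO+Y (d=24, Q=-211/2) ⇒ DOY; edges |DO|=83/8, |Y|=109/8
  updated: d(DOY,S)=53/2, d(DOY,V)=9/4
3. join DOY+S (d=53/2, Q=-163/4) ⇒ DOSY; edges |DOY|=67/8, |S|=145/8
  updated: d(DOSY,V)=-49/8
4. join DOSY+V (d=-49/8) ⇒ DOSVY; edges |DOSY|=-49/16, |V|=-49/16
final tree: ((((D:21/2,O:9/2):83/8,Y:109/8):67/8,S:145/8):-49/16,V:-49/16)
total length: 475/8

475/8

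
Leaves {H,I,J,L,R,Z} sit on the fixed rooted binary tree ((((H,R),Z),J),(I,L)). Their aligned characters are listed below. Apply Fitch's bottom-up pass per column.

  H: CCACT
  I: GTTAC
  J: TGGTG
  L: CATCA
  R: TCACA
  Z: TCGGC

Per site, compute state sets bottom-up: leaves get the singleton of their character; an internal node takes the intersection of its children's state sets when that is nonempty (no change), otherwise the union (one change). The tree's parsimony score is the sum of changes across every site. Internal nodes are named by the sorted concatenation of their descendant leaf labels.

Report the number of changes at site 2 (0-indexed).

2

HR@0: {C} ∪ {T} = {C,T} (union, +1)
HRZ@0: {C,T} ∩ {T} = {T} (intersection, +0)
HJRZ@0: {T} ∩ {T} = {T} (intersection, +0)
IL@0: {G} ∪ {C} = {C,G} (union, +1)
HIJLRZ@0: {T} ∪ {C,G} = {C,G,T} (union, +1)
HR@1: {C} ∩ {C} = {C} (intersection, +0)
HRZ@1: {C} ∩ {C} = {C} (intersection, +0)
HJRZ@1: {C} ∪ {G} = {C,G} (union, +1)
IL@1: {T} ∪ {A} = {A,T} (union, +1)
HIJLRZ@1: {C,G} ∪ {A,T} = {A,C,G,T} (union, +1)
HR@2: {A} ∩ {A} = {A} (intersection, +0)
HRZ@2: {A} ∪ {G} = {A,G} (union, +1)
HJRZ@2: {A,G} ∩ {G} = {G} (intersection, +0)
IL@2: {T} ∩ {T} = {T} (intersection, +0)
HIJLRZ@2: {G} ∪ {T} = {G,T} (union, +1)
HR@3: {C} ∩ {C} = {C} (intersection, +0)
HRZ@3: {C} ∪ {G} = {C,G} (union, +1)
HJRZ@3: {C,G} ∪ {T} = {C,G,T} (union, +1)
IL@3: {A} ∪ {C} = {A,C} (union, +1)
HIJLRZ@3: {C,G,T} ∩ {A,C} = {C} (intersection, +0)
HR@4: {T} ∪ {A} = {A,T} (union, +1)
HRZ@4: {A,T} ∪ {C} = {A,C,T} (union, +1)
HJRZ@4: {A,C,T} ∪ {G} = {A,C,G,T} (union, +1)
IL@4: {C} ∪ {A} = {A,C} (union, +1)
HIJLRZ@4: {A,C,G,T} ∩ {A,C} = {A,C} (intersection, +0)
per-site changes: [3, 3, 2, 3, 4]; total = 15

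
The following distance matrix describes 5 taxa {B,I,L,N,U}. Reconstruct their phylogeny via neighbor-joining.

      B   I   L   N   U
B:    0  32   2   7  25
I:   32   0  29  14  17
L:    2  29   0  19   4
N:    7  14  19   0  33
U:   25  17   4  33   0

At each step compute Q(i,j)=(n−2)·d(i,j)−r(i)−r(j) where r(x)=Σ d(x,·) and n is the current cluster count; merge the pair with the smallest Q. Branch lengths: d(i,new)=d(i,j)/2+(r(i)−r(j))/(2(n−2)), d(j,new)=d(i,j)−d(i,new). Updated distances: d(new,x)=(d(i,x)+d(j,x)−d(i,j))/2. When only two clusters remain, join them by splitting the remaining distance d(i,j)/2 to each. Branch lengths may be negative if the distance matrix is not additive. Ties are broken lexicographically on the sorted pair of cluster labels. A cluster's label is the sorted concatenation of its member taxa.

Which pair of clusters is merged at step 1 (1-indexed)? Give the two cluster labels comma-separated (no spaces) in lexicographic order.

I,N

1. join I+N (d=14, Q=-123) ⇒ IN; edges |I|=61/6, |N|=23/6
  updated: d(B,IN)=25/2, d(IN,L)=17, d(IN,U)=18
2. join B+IN (d=25/2, Q=-62) ⇒ BIN; edges |B|=17/4, |IN|=33/4
  updated: d(BIN,L)=13/4, d(BIN,U)=61/4
3. join BIN+L (d=13/4, Q=-45/2) ⇒ BILN; edges |BIN|=29/4, |L|=-4
  updated: d(BILN,U)=8
4. join BILN+U (d=8) ⇒ BILNU; edges |BILN|=4, |U|=4
final tree: (((B:17/4,(I:61/6,N:23/6):33/4):29/4,L:-4):4,U:4)
total length: 151/4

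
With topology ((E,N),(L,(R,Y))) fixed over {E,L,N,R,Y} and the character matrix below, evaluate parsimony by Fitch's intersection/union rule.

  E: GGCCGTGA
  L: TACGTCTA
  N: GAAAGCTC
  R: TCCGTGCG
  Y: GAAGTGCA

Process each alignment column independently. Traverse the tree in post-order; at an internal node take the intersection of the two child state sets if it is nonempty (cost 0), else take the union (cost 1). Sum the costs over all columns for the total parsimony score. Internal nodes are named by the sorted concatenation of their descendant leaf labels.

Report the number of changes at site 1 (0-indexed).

site 0, node EN: E={G} ∩ N={G} → {G} (+0)
site 0, node RY: R={T} ∪ Y={G} → {G,T} (+1)
site 0, node LRY: L={T} ∩ RY={G,T} → {T} (+0)
site 0, node ELNRY: EN={G} ∪ LRY={T} → {G,T} (+1)
site 1, node EN: E={G} ∪ N={A} → {A,G} (+1)
site 1, node RY: R={C} ∪ Y={A} → {A,C} (+1)
site 1, node LRY: L={A} ∩ RY={A,C} → {A} (+0)
site 1, node ELNRY: EN={A,G} ∩ LRY={A} → {A} (+0)
site 2, node EN: E={C} ∪ N={A} → {A,C} (+1)
site 2, node RY: R={C} ∪ Y={A} → {A,C} (+1)
site 2, node LRY: L={C} ∩ RY={A,C} → {C} (+0)
site 2, node ELNRY: EN={A,C} ∩ LRY={C} → {C} (+0)
site 3, node EN: E={C} ∪ N={A} → {A,C} (+1)
site 3, node RY: R={G} ∩ Y={G} → {G} (+0)
site 3, node LRY: L={G} ∩ RY={G} → {G} (+0)
site 3, node ELNRY: EN={A,C} ∪ LRY={G} → {A,C,G} (+1)
site 4, node EN: E={G} ∩ N={G} → {G} (+0)
site 4, node RY: R={T} ∩ Y={T} → {T} (+0)
site 4, node LRY: L={T} ∩ RY={T} → {T} (+0)
site 4, node ELNRY: EN={G} ∪ LRY={T} → {G,T} (+1)
site 5, node EN: E={T} ∪ N={C} → {C,T} (+1)
site 5, node RY: R={G} ∩ Y={G} → {G} (+0)
site 5, node LRY: L={C} ∪ RY={G} → {C,G} (+1)
site 5, node ELNRY: EN={C,T} ∩ LRY={C,G} → {C} (+0)
site 6, node EN: E={G} ∪ N={T} → {G,T} (+1)
site 6, node RY: R={C} ∩ Y={C} → {C} (+0)
site 6, node LRY: L={T} ∪ RY={C} → {C,T} (+1)
site 6, node ELNRY: EN={G,T} ∩ LRY={C,T} → {T} (+0)
site 7, node EN: E={A} ∪ N={C} → {A,C} (+1)
site 7, node RY: R={G} ∪ Y={A} → {A,G} (+1)
site 7, node LRY: L={A} ∩ RY={A,G} → {A} (+0)
site 7, node ELNRY: EN={A,C} ∩ LRY={A} → {A} (+0)
per-site changes: [2, 2, 2, 2, 1, 2, 2, 2]; total = 15

2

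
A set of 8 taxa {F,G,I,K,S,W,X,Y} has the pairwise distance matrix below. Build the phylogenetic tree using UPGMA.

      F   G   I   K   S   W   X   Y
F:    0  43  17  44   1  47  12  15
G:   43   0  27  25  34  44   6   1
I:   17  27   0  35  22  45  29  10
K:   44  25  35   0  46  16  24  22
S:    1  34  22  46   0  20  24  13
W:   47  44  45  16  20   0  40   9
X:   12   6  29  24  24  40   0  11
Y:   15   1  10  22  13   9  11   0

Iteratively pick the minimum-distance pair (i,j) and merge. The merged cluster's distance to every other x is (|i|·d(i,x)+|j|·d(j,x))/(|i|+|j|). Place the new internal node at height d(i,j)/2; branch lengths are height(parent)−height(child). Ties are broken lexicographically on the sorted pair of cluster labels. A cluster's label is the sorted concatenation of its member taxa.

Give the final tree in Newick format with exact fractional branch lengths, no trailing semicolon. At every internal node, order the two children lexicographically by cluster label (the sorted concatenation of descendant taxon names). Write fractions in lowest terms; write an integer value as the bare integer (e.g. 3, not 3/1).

step 1: merge (F,S) at d=1; branch lengths F→1/2, S→1/2; new cluster FS
  updated: d(FS,G)=77/2, d(FS,I)=39/2, d(FS,K)=45, d(FS,W)=67/2, d(FS,X)=18, d(FS,Y)=14
step 2: merge (G,Y) at d=1; branch lengths G→1/2, Y→1/2; new cluster GY
  updated: d(FS,GY)=105/4, d(GY,I)=37/2, d(GY,K)=47/2, d(GY,W)=53/2, d(GY,X)=17/2
step 3: merge (GY,X) at d=17/2; branch lengths GY→15/4, X→17/4; new cluster GXY
  updated: d(FS,GXY)=47/2, d(GXY,I)=22, d(GXY,K)=71/3, d(GXY,W)=31
step 4: merge (K,W) at d=16; branch lengths K→8, W→8; new cluster KW
  updated: d(FS,KW)=157/4, d(GXY,KW)=82/3, d(I,KW)=40
step 5: merge (FS,I) at d=39/2; branch lengths FS→37/4, I→39/4; new cluster FIS
  updated: d(FIS,GXY)=23, d(FIS,KW)=79/2
step 6: merge (FIS,GXY) at d=23; branch lengths FIS→7/4, GXY→29/4; new cluster FGISXY
  updated: d(FGISXY,KW)=401/12
step 7: merge (FGISXY,KW) at d=401/12; branch lengths FGISXY→125/24, KW→209/24; new cluster FGIKSWXY
final tree: ((((F:1/2,S:1/2):37/4,I:39/4):7/4,((G:1/2,Y:1/2):15/4,X:17/4):29/4):125/24,(K:8,W:8):209/24)
total length: 815/12

((((F:1/2,S:1/2):37/4,I:39/4):7/4,((G:1/2,Y:1/2):15/4,X:17/4):29/4):125/24,(K:8,W:8):209/24)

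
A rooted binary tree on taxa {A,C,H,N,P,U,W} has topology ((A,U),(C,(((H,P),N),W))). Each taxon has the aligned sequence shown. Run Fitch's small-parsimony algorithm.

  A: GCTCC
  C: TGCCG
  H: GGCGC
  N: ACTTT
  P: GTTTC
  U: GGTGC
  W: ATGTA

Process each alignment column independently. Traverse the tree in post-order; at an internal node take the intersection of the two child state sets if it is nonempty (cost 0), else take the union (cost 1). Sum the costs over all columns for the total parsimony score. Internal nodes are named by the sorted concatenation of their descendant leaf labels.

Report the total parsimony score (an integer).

[col 0] AU: children A:{G}, U:{G} ∩→ {G}; cost 0
[col 0] HP: children H:{G}, P:{G} ∩→ {G}; cost 0
[col 0] HNP: children HP:{G}, N:{A} ∪→ {A,G}; cost 1
[col 0] HNPW: children HNP:{A,G}, W:{A} ∩→ {A}; cost 0
[col 0] CHNPW: children C:{T}, HNPW:{A} ∪→ {A,T}; cost 1
[col 0] ACHNPUW: children AU:{G}, CHNPW:{A,T} ∪→ {A,G,T}; cost 1
[col 1] AU: children A:{C}, U:{G} ∪→ {C,G}; cost 1
[col 1] HP: children H:{G}, P:{T} ∪→ {G,T}; cost 1
[col 1] HNP: children HP:{G,T}, N:{C} ∪→ {C,G,T}; cost 1
[col 1] HNPW: children HNP:{C,G,T}, W:{T} ∩→ {T}; cost 0
[col 1] CHNPW: children C:{G}, HNPW:{T} ∪→ {G,T}; cost 1
[col 1] ACHNPUW: children AU:{C,G}, CHNPW:{G,T} ∩→ {G}; cost 0
[col 2] AU: children A:{T}, U:{T} ∩→ {T}; cost 0
[col 2] HP: children H:{C}, P:{T} ∪→ {C,T}; cost 1
[col 2] HNP: children HP:{C,T}, N:{T} ∩→ {T}; cost 0
[col 2] HNPW: children HNP:{T}, W:{G} ∪→ {G,T}; cost 1
[col 2] CHNPW: children C:{C}, HNPW:{G,T} ∪→ {C,G,T}; cost 1
[col 2] ACHNPUW: children AU:{T}, CHNPW:{C,G,T} ∩→ {T}; cost 0
[col 3] AU: children A:{C}, U:{G} ∪→ {C,G}; cost 1
[col 3] HP: children H:{G}, P:{T} ∪→ {G,T}; cost 1
[col 3] HNP: children HP:{G,T}, N:{T} ∩→ {T}; cost 0
[col 3] HNPW: children HNP:{T}, W:{T} ∩→ {T}; cost 0
[col 3] CHNPW: children C:{C}, HNPW:{T} ∪→ {C,T}; cost 1
[col 3] ACHNPUW: children AU:{C,G}, CHNPW:{C,T} ∩→ {C}; cost 0
[col 4] AU: children A:{C}, U:{C} ∩→ {C}; cost 0
[col 4] HP: children H:{C}, P:{C} ∩→ {C}; cost 0
[col 4] HNP: children HP:{C}, N:{T} ∪→ {C,T}; cost 1
[col 4] HNPW: children HNP:{C,T}, W:{A} ∪→ {A,C,T}; cost 1
[col 4] CHNPW: children C:{G}, HNPW:{A,C,T} ∪→ {A,C,G,T}; cost 1
[col 4] ACHNPUW: children AU:{C}, CHNPW:{A,C,G,T} ∩→ {C}; cost 0
per-site changes: [3, 4, 3, 3, 3]; total = 16

16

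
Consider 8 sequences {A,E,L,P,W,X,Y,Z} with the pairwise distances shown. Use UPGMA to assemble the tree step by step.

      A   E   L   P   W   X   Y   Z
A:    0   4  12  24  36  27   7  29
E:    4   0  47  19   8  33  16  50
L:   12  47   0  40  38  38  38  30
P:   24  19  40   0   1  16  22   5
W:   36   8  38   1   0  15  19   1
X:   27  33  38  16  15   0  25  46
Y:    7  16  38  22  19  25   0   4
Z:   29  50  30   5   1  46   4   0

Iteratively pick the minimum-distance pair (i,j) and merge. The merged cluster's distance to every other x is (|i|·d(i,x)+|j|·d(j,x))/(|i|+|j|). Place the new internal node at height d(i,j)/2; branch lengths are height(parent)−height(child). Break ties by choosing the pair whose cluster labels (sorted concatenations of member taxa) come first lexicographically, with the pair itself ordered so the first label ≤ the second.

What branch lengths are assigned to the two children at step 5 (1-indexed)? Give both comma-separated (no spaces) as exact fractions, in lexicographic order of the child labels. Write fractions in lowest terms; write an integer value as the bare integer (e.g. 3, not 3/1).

215/36,92/9

iteration 1: select P,W (d=1); attach at lengths (1/2, 1/2); label the merged cluster PW
  updated: d(A,PW)=30, d(E,PW)=27/2, d(L,PW)=39, d(PW,X)=31/2, d(PW,Y)=41/2, d(PW,Z)=3
iteration 2: select PW,Z (d=3); attach at lengths (1, 3/2); label the merged cluster PWZ
  updated: d(A,PWZ)=89/3, d(E,PWZ)=77/3, d(L,PWZ)=36, d(PWZ,X)=77/3, d(PWZ,Y)=15
iteration 3: select A,E (d=4); attach at lengths (2, 2); label the merged cluster AE
  updated: d(AE,L)=59/2, d(AE,PWZ)=83/3, d(AE,X)=30, d(AE,Y)=23/2
iteration 4: select AE,Y (d=23/2); attach at lengths (15/4, 23/4); label the merged cluster AEY
  updated: d(AEY,L)=97/3, d(AEY,PWZ)=211/9, d(AEY,X)=85/3
iteration 5: select AEY,PWZ (d=211/9); attach at lengths (215/36, 92/9); label the merged cluster AEPWYZ
  updated: d(AEPWYZ,L)=205/6, d(AEPWYZ,X)=27
iteration 6: select AEPWYZ,X (d=27); attach at lengths (16/9, 27/2); label the merged cluster AEPWXYZ
  updated: d(AEPWXYZ,L)=243/7
iteration 7: select AEPWXYZ,L (d=243/7); attach at lengths (27/7, 243/14); label the merged cluster AELPWXYZ
final tree: (((((A:2,E:2):15/4,Y:23/4):215/36,((P:1/2,W:1/2):1,Z:3/2):92/9):16/9,X:27/2):27/7,L:243/14)
total length: 17561/252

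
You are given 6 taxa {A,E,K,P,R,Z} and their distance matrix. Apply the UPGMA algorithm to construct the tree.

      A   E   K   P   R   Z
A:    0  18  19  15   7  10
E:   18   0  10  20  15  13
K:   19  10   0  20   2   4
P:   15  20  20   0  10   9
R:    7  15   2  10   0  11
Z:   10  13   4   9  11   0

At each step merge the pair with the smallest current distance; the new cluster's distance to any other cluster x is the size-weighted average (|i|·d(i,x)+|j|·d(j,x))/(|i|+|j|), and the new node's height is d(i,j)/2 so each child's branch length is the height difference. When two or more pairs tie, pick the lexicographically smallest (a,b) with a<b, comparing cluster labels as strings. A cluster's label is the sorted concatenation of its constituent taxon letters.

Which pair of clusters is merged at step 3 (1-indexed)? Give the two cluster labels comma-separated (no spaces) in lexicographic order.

A,KRZ

1. join K+R (d=2) ⇒ KR; edges |K|=1, |R|=1
  updated: d(A,KR)=13, d(E,KR)=25/2, d(KR,P)=15, d(KR,Z)=15/2
2. join KR+Z (d=15/2) ⇒ KRZ; edges |KR|=11/4, |Z|=15/4
  updated: d(A,KRZ)=12, d(E,KRZ)=38/3, d(KRZ,P)=13
3. join A+KRZ (d=12) ⇒ AKRZ; edges |A|=6, |KRZ|=9/4
  updated: d(AKRZ,E)=14, d(AKRZ,P)=27/2
4. join AKRZ+P (d=27/2) ⇒ AKPRZ; edges |AKRZ|=3/4, |P|=27/4
  updated: d(AKPRZ,E)=76/5
5. join AKPRZ+E (d=76/5) ⇒ AEKPRZ; edges |AKPRZ|=17/20, |E|=38/5
final tree: (((A:6,((K:1,R:1):11/4,Z:15/4):9/4):3/4,P:27/4):17/20,E:38/5)
total length: 327/10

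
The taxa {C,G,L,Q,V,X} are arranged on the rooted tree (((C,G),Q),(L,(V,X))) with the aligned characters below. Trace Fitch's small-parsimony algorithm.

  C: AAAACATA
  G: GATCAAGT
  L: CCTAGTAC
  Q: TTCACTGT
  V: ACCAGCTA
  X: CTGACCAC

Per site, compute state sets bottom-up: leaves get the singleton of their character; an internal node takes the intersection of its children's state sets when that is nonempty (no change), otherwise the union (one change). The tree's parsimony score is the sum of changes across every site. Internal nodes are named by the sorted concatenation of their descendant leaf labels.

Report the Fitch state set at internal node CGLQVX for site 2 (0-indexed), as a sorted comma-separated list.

site 0, node CG: C={A} ∪ G={G} → {A,G} (+1)
site 0, node CGQ: CG={A,G} ∪ Q={T} → {A,G,T} (+1)
site 0, node VX: V={A} ∪ X={C} → {A,C} (+1)
site 0, node LVX: L={C} ∩ VX={A,C} → {C} (+0)
site 0, node CGLQVX: CGQ={A,G,T} ∪ LVX={C} → {A,C,G,T} (+1)
site 1, node CG: C={A} ∩ G={A} → {A} (+0)
site 1, node CGQ: CG={A} ∪ Q={T} → {A,T} (+1)
site 1, node VX: V={C} ∪ X={T} → {C,T} (+1)
site 1, node LVX: L={C} ∩ VX={C,T} → {C} (+0)
site 1, node CGLQVX: CGQ={A,T} ∪ LVX={C} → {A,C,T} (+1)
site 2, node CG: C={A} ∪ G={T} → {A,T} (+1)
site 2, node CGQ: CG={A,T} ∪ Q={C} → {A,C,T} (+1)
site 2, node VX: V={C} ∪ X={G} → {C,G} (+1)
site 2, node LVX: L={T} ∪ VX={C,G} → {C,G,T} (+1)
site 2, node CGLQVX: CGQ={A,C,T} ∩ LVX={C,G,T} → {C,T} (+0)
site 3, node CG: C={A} ∪ G={C} → {A,C} (+1)
site 3, node CGQ: CG={A,C} ∩ Q={A} → {A} (+0)
site 3, node VX: V={A} ∩ X={A} → {A} (+0)
site 3, node LVX: L={A} ∩ VX={A} → {A} (+0)
site 3, node CGLQVX: CGQ={A} ∩ LVX={A} → {A} (+0)
site 4, node CG: C={C} ∪ G={A} → {A,C} (+1)
site 4, node CGQ: CG={A,C} ∩ Q={C} → {C} (+0)
site 4, node VX: V={G} ∪ X={C} → {C,G} (+1)
site 4, node LVX: L={G} ∩ VX={C,G} → {G} (+0)
site 4, node CGLQVX: CGQ={C} ∪ LVX={G} → {C,G} (+1)
site 5, node CG: C={A} ∩ G={A} → {A} (+0)
site 5, node CGQ: CG={A} ∪ Q={T} → {A,T} (+1)
site 5, node VX: V={C} ∩ X={C} → {C} (+0)
site 5, node LVX: L={T} ∪ VX={C} → {C,T} (+1)
site 5, node CGLQVX: CGQ={A,T} ∩ LVX={C,T} → {T} (+0)
site 6, node CG: C={T} ∪ G={G} → {G,T} (+1)
site 6, node CGQ: CG={G,T} ∩ Q={G} → {G} (+0)
site 6, node VX: V={T} ∪ X={A} → {A,T} (+1)
site 6, node LVX: L={A} ∩ VX={A,T} → {A} (+0)
site 6, node CGLQVX: CGQ={G} ∪ LVX={A} → {A,G} (+1)
site 7, node CG: C={A} ∪ G={T} → {A,T} (+1)
site 7, node CGQ: CG={A,T} ∩ Q={T} → {T} (+0)
site 7, node VX: V={A} ∪ X={C} → {A,C} (+1)
site 7, node LVX: L={C} ∩ VX={A,C} → {C} (+0)
site 7, node CGLQVX: CGQ={T} ∪ LVX={C} → {C,T} (+1)
per-site changes: [4, 3, 4, 1, 3, 2, 3, 3]; total = 23

C,T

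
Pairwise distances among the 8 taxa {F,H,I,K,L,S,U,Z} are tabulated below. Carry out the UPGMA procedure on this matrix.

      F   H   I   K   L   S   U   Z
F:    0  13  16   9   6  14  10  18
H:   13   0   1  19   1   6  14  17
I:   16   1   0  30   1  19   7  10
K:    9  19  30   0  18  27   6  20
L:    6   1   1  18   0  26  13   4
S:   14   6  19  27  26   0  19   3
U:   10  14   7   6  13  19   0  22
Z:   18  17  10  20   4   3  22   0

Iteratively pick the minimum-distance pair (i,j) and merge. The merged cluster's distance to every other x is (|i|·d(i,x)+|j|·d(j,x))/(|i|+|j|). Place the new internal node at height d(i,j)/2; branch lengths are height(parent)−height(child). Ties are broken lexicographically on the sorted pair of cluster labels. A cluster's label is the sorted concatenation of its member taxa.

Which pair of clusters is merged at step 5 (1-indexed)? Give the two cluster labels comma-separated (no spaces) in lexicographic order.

F,KU

iteration 1: select H,I (d=1); attach at lengths (1/2, 1/2); label the merged cluster HI
  updated: d(F,HI)=29/2, d(HI,K)=49/2, d(HI,L)=1, d(HI,S)=25/2, d(HI,U)=21/2, d(HI,Z)=27/2
iteration 2: select HI,L (d=1); attach at lengths (0, 1/2); label the merged cluster HIL
  updated: d(F,HIL)=35/3, d(HIL,K)=67/3, d(HIL,S)=17, d(HIL,U)=34/3, d(HIL,Z)=31/3
iteration 3: select S,Z (d=3); attach at lengths (3/2, 3/2); label the merged cluster SZ
  updated: d(F,SZ)=16, d(HIL,SZ)=41/3, d(K,SZ)=47/2, d(SZ,U)=41/2
iteration 4: select K,U (d=6); attach at lengths (3, 3); label the merged cluster KU
  updated: d(F,KU)=19/2, d(HIL,KU)=101/6, d(KU,SZ)=22
iteration 5: select F,KU (d=19/2); attach at lengths (19/4, 7/4); label the merged cluster FKU
  updated: d(FKU,HIL)=136/9, d(FKU,SZ)=20
iteration 6: select HIL,SZ (d=41/3); attach at lengths (19/3, 16/3); label the merged cluster HILSZ
  updated: d(FKU,HILSZ)=256/15
iteration 7: select FKU,HILSZ (d=256/15); attach at lengths (227/60, 17/10); label the merged cluster FHIKLSUZ
final tree: ((F:19/4,(K:3,U:3):7/4):227/60,(((H:1/2,I:1/2):0,L:1/2):19/3,(S:3/2,Z:3/2):16/3):17/10)
total length: 683/20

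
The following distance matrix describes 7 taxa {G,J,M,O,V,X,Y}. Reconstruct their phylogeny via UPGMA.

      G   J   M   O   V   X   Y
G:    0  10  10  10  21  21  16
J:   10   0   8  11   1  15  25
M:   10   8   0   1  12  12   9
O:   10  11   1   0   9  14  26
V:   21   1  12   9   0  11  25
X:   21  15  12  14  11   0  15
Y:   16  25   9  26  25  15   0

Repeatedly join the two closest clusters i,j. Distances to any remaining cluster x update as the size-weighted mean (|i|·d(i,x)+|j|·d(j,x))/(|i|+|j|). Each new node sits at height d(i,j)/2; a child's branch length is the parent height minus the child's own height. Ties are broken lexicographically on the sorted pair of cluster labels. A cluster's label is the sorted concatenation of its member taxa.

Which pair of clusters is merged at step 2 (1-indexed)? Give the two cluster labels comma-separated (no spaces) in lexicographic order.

M,O

1. join J+V (d=1) ⇒ JV; edges |J|=1/2, |V|=1/2
  updated: d(G,JV)=31/2, d(JV,M)=10, d(JV,O)=10, d(JV,X)=13, d(JV,Y)=25
2. join M+O (d=1) ⇒ MO; edges |M|=1/2, |O|=1/2
  updated: d(G,MO)=10, d(JV,MO)=10, d(MO,X)=13, d(MO,Y)=35/2
3. join G+MO (d=10) ⇒ GMO; edges |G|=5, |MO|=9/2
  updated: d(GMO,JV)=71/6, d(GMO,X)=47/3, d(GMO,Y)=17
4. join GMO+JV (d=71/6) ⇒ GJMOV; edges |GMO|=11/12, |JV|=65/12
  updated: d(GJMOV,X)=73/5, d(GJMOV,Y)=101/5
5. join GJMOV+X (d=73/5) ⇒ GJMOVX; edges |GJMOV|=83/60, |X|=73/10
  updated: d(GJMOVX,Y)=58/3
6. join GJMOVX+Y (d=58/3) ⇒ GJMOVXY; edges |GJMOVX|=71/30, |Y|=29/3
final tree: ((((G:5,(M:1/2,O:1/2):9/2):11/12,(J:1/2,V:1/2):65/12):83/60,X:73/10):71/30,Y:29/3)
total length: 771/20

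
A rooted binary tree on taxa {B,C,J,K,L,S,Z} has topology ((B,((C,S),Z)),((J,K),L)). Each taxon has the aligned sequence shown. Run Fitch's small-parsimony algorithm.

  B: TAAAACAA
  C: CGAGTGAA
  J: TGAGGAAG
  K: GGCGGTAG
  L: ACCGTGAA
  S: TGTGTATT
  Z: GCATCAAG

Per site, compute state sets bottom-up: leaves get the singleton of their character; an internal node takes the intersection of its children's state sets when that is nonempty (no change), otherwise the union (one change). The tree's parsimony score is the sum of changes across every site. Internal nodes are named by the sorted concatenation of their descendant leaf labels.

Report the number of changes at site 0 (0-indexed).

[col 0] CS: children C:{C}, S:{T} ∪→ {C,T}; cost 1
[col 0] CSZ: children CS:{C,T}, Z:{G} ∪→ {C,G,T}; cost 1
[col 0] BCSZ: children B:{T}, CSZ:{C,G,T} ∩→ {T}; cost 0
[col 0] JK: children J:{T}, K:{G} ∪→ {G,T}; cost 1
[col 0] JKL: children JK:{G,T}, L:{A} ∪→ {A,G,T}; cost 1
[col 0] BCJKLSZ: children BCSZ:{T}, JKL:{A,G,T} ∩→ {T}; cost 0
[col 1] CS: children C:{G}, S:{G} ∩→ {G}; cost 0
[col 1] CSZ: children CS:{G}, Z:{C} ∪→ {C,G}; cost 1
[col 1] BCSZ: children B:{A}, CSZ:{C,G} ∪→ {A,C,G}; cost 1
[col 1] JK: children J:{G}, K:{G} ∩→ {G}; cost 0
[col 1] JKL: children JK:{G}, L:{C} ∪→ {C,G}; cost 1
[col 1] BCJKLSZ: children BCSZ:{A,C,G}, JKL:{C,G} ∩→ {C,G}; cost 0
[col 2] CS: children C:{A}, S:{T} ∪→ {A,T}; cost 1
[col 2] CSZ: children CS:{A,T}, Z:{A} ∩→ {A}; cost 0
[col 2] BCSZ: children B:{A}, CSZ:{A} ∩→ {A}; cost 0
[col 2] JK: children J:{A}, K:{C} ∪→ {A,C}; cost 1
[col 2] JKL: children JK:{A,C}, L:{C} ∩→ {C}; cost 0
[col 2] BCJKLSZ: children BCSZ:{A}, JKL:{C} ∪→ {A,C}; cost 1
[col 3] CS: children C:{G}, S:{G} ∩→ {G}; cost 0
[col 3] CSZ: children CS:{G}, Z:{T} ∪→ {G,T}; cost 1
[col 3] BCSZ: children B:{A}, CSZ:{G,T} ∪→ {A,G,T}; cost 1
[col 3] JK: children J:{G}, K:{G} ∩→ {G}; cost 0
[col 3] JKL: children JK:{G}, L:{G} ∩→ {G}; cost 0
[col 3] BCJKLSZ: children BCSZ:{A,G,T}, JKL:{G} ∩→ {G}; cost 0
[col 4] CS: children C:{T}, S:{T} ∩→ {T}; cost 0
[col 4] CSZ: children CS:{T}, Z:{C} ∪→ {C,T}; cost 1
[col 4] BCSZ: children B:{A}, CSZ:{C,T} ∪→ {A,C,T}; cost 1
[col 4] JK: children J:{G}, K:{G} ∩→ {G}; cost 0
[col 4] JKL: children JK:{G}, L:{T} ∪→ {G,T}; cost 1
[col 4] BCJKLSZ: children BCSZ:{A,C,T}, JKL:{G,T} ∩→ {T}; cost 0
[col 5] CS: children C:{G}, S:{A} ∪→ {A,G}; cost 1
[col 5] CSZ: children CS:{A,G}, Z:{A} ∩→ {A}; cost 0
[col 5] BCSZ: children B:{C}, CSZ:{A} ∪→ {A,C}; cost 1
[col 5] JK: children J:{A}, K:{T} ∪→ {A,T}; cost 1
[col 5] JKL: children JK:{A,T}, L:{G} ∪→ {A,G,T}; cost 1
[col 5] BCJKLSZ: children BCSZ:{A,C}, JKL:{A,G,T} ∩→ {A}; cost 0
[col 6] CS: children C:{A}, S:{T} ∪→ {A,T}; cost 1
[col 6] CSZ: children CS:{A,T}, Z:{A} ∩→ {A}; cost 0
[col 6] BCSZ: children B:{A}, CSZ:{A} ∩→ {A}; cost 0
[col 6] JK: children J:{A}, K:{A} ∩→ {A}; cost 0
[col 6] JKL: children JK:{A}, L:{A} ∩→ {A}; cost 0
[col 6] BCJKLSZ: children BCSZ:{A}, JKL:{A} ∩→ {A}; cost 0
[col 7] CS: children C:{A}, S:{T} ∪→ {A,T}; cost 1
[col 7] CSZ: children CS:{A,T}, Z:{G} ∪→ {A,G,T}; cost 1
[col 7] BCSZ: children B:{A}, CSZ:{A,G,T} ∩→ {A}; cost 0
[col 7] JK: children J:{G}, K:{G} ∩→ {G}; cost 0
[col 7] JKL: children JK:{G}, L:{A} ∪→ {A,G}; cost 1
[col 7] BCJKLSZ: children BCSZ:{A}, JKL:{A,G} ∩→ {A}; cost 0
per-site changes: [4, 3, 3, 2, 3, 4, 1, 3]; total = 23

4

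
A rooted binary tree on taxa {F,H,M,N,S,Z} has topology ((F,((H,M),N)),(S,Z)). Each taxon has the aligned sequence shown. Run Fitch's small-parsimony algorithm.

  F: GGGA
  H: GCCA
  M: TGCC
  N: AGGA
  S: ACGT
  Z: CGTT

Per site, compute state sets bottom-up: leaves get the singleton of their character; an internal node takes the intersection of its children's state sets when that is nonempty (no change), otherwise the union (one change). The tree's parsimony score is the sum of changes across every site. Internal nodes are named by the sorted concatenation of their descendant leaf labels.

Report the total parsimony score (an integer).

10

site 0, node HM: H={G} ∪ M={T} → {G,T} (+1)
site 0, node HMN: HM={G,T} ∪ N={A} → {A,G,T} (+1)
site 0, node FHMN: F={G} ∩ HMN={A,G,T} → {G} (+0)
site 0, node SZ: S={A} ∪ Z={C} → {A,C} (+1)
site 0, node FHMNSZ: FHMN={G} ∪ SZ={A,C} → {A,C,G} (+1)
site 1, node HM: H={C} ∪ M={G} → {C,G} (+1)
site 1, node HMN: HM={C,G} ∩ N={G} → {G} (+0)
site 1, node FHMN: F={G} ∩ HMN={G} → {G} (+0)
site 1, node SZ: S={C} ∪ Z={G} → {C,G} (+1)
site 1, node FHMNSZ: FHMN={G} ∩ SZ={C,G} → {G} (+0)
site 2, node HM: H={C} ∩ M={C} → {C} (+0)
site 2, node HMN: HM={C} ∪ N={G} → {C,G} (+1)
site 2, node FHMN: F={G} ∩ HMN={C,G} → {G} (+0)
site 2, node SZ: S={G} ∪ Z={T} → {G,T} (+1)
site 2, node FHMNSZ: FHMN={G} ∩ SZ={G,T} → {G} (+0)
site 3, node HM: H={A} ∪ M={C} → {A,C} (+1)
site 3, node HMN: HM={A,C} ∩ N={A} → {A} (+0)
site 3, node FHMN: F={A} ∩ HMN={A} → {A} (+0)
site 3, node SZ: S={T} ∩ Z={T} → {T} (+0)
site 3, node FHMNSZ: FHMN={A} ∪ SZ={T} → {A,T} (+1)
per-site changes: [4, 2, 2, 2]; total = 10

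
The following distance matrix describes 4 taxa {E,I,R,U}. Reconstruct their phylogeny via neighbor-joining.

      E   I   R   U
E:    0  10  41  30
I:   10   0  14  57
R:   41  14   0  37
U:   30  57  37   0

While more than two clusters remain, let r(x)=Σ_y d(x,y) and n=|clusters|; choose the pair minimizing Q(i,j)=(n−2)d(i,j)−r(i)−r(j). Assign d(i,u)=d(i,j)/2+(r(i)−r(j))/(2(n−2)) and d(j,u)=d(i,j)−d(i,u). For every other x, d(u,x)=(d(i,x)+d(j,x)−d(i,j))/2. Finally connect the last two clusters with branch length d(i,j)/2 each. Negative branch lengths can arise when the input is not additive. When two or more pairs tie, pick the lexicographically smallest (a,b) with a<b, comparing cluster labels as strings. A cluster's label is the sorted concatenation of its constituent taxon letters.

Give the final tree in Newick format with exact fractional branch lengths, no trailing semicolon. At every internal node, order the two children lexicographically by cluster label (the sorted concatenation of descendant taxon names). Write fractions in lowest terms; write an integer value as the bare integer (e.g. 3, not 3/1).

(((E:17/4,U:103/4):57/4,I:17/4):39/8,R:39/8)

iteration 1: select E,U (d=30, Q=-145); attach at lengths (17/4, 103/4); label the merged cluster EU
  updated: d(EU,I)=37/2, d(EU,R)=24
iteration 2: select EU,I (d=37/2, Q=-113/2); attach at lengths (57/4, 17/4); label the merged cluster EIU
  updated: d(EIU,R)=39/4
iteration 3: select EIU,R (d=39/4); attach at lengths (39/8, 39/8); label the merged cluster EIRU
final tree: (((E:17/4,U:103/4):57/4,I:17/4):39/8,R:39/8)
total length: 233/4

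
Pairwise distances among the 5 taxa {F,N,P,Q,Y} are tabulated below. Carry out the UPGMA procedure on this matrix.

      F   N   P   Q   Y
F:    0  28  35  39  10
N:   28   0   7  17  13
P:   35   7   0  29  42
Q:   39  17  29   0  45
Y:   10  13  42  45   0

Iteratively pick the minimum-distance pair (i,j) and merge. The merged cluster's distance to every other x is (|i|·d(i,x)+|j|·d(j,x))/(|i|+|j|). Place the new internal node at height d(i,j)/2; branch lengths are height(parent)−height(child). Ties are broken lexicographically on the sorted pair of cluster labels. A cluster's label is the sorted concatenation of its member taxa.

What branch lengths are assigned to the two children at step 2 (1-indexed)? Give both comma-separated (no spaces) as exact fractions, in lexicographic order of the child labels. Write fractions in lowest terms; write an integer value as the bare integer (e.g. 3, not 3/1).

5,5

iteration 1: select N,P (d=7); attach at lengths (7/2, 7/2); label the merged cluster NP
  updated: d(F,NP)=63/2, d(NP,Q)=23, d(NP,Y)=55/2
iteration 2: select F,Y (d=10); attach at lengths (5, 5); label the merged cluster FY
  updated: d(FY,NP)=59/2, d(FY,Q)=42
iteration 3: select NP,Q (d=23); attach at lengths (8, 23/2); label the merged cluster NPQ
  updated: d(FY,NPQ)=101/3
iteration 4: select FY,NPQ (d=101/3); attach at lengths (71/6, 16/3); label the merged cluster FNPQY
final tree: ((F:5,Y:5):71/6,((N:7/2,P:7/2):8,Q:23/2):16/3)
total length: 161/3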